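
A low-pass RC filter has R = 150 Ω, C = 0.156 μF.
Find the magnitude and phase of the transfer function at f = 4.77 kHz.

Step 1 — Angular frequency: ω = 2π·4770 = 2.997e+04 rad/s.
Step 2 — Transfer function: H(jω) = 1/(1 + jωRC).
Step 3 — Denominator: 1 + jωRC = 1 + j·2.997e+04·150·1.56e-07 = 1 + j0.7013.
Step 4 — H = 0.6703 - j0.4701.
Step 5 — Magnitude: |H| = 0.8187 (-1.7 dB); phase: φ = -35.0°.

|H| = 0.8187 (-1.7 dB), φ = -35.0°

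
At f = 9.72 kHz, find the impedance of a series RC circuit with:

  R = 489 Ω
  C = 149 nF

Step 1 — Angular frequency: ω = 2π·f = 2π·9720 = 6.107e+04 rad/s.
Step 2 — Component impedances:
  R: Z = R = 489 Ω
  C: Z = 1/(jωC) = -j/(ω·C) = 0 - j109.9 Ω
Step 3 — Series combination: Z_total = R + C = 489 - j109.9 Ω = 501.2∠-12.7° Ω.

Z = 489 - j109.9 Ω = 501.2∠-12.7° Ω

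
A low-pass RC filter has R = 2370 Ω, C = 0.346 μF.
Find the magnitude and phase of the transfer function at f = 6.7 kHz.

Step 1 — Angular frequency: ω = 2π·6700 = 4.21e+04 rad/s.
Step 2 — Transfer function: H(jω) = 1/(1 + jωRC).
Step 3 — Denominator: 1 + jωRC = 1 + j·4.21e+04·2370·3.46e-07 = 1 + j34.52.
Step 4 — H = 0.0008385 - j0.02894.
Step 5 — Magnitude: |H| = 0.02896 (-30.8 dB); phase: φ = -88.3°.

|H| = 0.02896 (-30.8 dB), φ = -88.3°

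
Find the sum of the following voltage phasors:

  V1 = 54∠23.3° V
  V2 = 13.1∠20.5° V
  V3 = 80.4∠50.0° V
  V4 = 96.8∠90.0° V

Step 1 — Convert each phasor to rectangular form:
  V1 = 54·(cos(23.3°) + j·sin(23.3°)) = 49.6 + j21.36 V
  V2 = 13.1·(cos(20.5°) + j·sin(20.5°)) = 12.27 + j4.588 V
  V3 = 80.4·(cos(50.0°) + j·sin(50.0°)) = 51.68 + j61.59 V
  V4 = 96.8·(cos(90.0°) + j·sin(90.0°)) = 0 + j96.8 V
Step 2 — Sum components: V_total = 113.5 + j184.3 V.
Step 3 — Convert to polar: |V_total| = 216.5 V, ∠V_total = 58.4°.

V_total = 216.5∠58.4° V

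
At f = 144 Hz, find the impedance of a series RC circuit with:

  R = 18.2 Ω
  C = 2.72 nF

Step 1 — Angular frequency: ω = 2π·f = 2π·144 = 904.8 rad/s.
Step 2 — Component impedances:
  R: Z = R = 18.2 Ω
  C: Z = 1/(jωC) = -j/(ω·C) = 0 - j4.063e+05 Ω
Step 3 — Series combination: Z_total = R + C = 18.2 - j4.063e+05 Ω = 4.063e+05∠-90.0° Ω.

Z = 18.2 - j4.063e+05 Ω = 4.063e+05∠-90.0° Ω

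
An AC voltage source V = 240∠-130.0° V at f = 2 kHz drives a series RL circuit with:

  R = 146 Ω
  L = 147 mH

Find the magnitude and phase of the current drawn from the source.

Step 1 — Angular frequency: ω = 2π·f = 2π·2000 = 1.257e+04 rad/s.
Step 2 — Component impedances:
  R: Z = R = 146 Ω
  L: Z = jωL = j·1.257e+04·0.147 = 0 + j1847 Ω
Step 3 — Series combination: Z_total = R + L = 146 + j1847 Ω = 1853∠85.5° Ω.
Step 4 — Source phasor: V = 240∠-130.0° V = -154.3 - j183.9 V.
Step 5 — Ohm's law: I = V / Z_total = (-154.3 - j183.9) / (146 + j1847) = -0.1055 + j0.07518 A.
Step 6 — Convert to polar: |I| = 0.1295 A, ∠I = 144.5°.

I = 0.1295∠144.5° A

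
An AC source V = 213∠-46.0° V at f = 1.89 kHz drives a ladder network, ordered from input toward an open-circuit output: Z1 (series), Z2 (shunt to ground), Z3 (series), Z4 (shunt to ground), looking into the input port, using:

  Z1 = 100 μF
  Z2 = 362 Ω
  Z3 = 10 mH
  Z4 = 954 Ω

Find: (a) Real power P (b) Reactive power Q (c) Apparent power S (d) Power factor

Step 1 — Angular frequency: ω = 2π·f = 2π·1890 = 1.188e+04 rad/s.
Step 2 — Component impedances:
  Z1: Z = 1/(jωC) = -j/(ω·C) = 0 - j0.8421 Ω
  Z2: Z = R = 362 Ω
  Z3: Z = jωL = j·1.188e+04·0.01 = 0 + j118.8 Ω
  Z4: Z = R = 954 Ω
Step 3 — Ladder network (open output): work backward from the far end, alternating series and parallel combinations. Z_in = 263.2 + j8.071 Ω = 263.4∠1.8° Ω.
Step 4 — Source phasor: V = 213∠-46.0° V = 148 - j153.2 V.
Step 5 — Current: I = V / Z = 0.5438 - j0.5988 A = 0.8088∠-47.8° A.
Step 6 — Complex power: S = V·I* = 172.2 + j5.28 VA.
Step 7 — Real power: P = Re(S) = 172.2 W.
Step 8 — Reactive power: Q = Im(S) = 5.28 VAR.
Step 9 — Apparent power: |S| = 172.3 VA.
Step 10 — Power factor: PF = P/|S| = 0.9995 (lagging).

(a) P = 172.2 W  (b) Q = 5.28 VAR  (c) S = 172.3 VA  (d) PF = 0.9995 (lagging)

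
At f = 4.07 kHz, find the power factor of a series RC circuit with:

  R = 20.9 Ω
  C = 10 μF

Step 1 — Angular frequency: ω = 2π·f = 2π·4070 = 2.557e+04 rad/s.
Step 2 — Component impedances:
  R: Z = R = 20.9 Ω
  C: Z = 1/(jωC) = -j/(ω·C) = 0 - j3.91 Ω
Step 3 — Series combination: Z_total = R + C = 20.9 - j3.91 Ω = 21.26∠-10.6° Ω.
Step 4 — Power factor: PF = cos(φ) = Re(Z)/|Z| = 20.9/21.263 = 0.9829.
Step 5 — Type: Im(Z) = -3.91 ⇒ leading (phase φ = -10.6°).

PF = 0.9829 (leading, φ = -10.6°)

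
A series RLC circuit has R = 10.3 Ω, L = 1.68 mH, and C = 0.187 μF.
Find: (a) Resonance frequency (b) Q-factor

Step 1 — Resonance condition Im(Z)=0 gives ω₀ = 1/√(LC).
Step 2 — ω₀ = 1/√(0.00168·1.87e-07) = 5.642e+04 rad/s.
Step 3 — f₀ = ω₀/(2π) = 8979 Hz.
Step 4 — Series Q: Q = ω₀L/R = 5.642e+04·0.00168/10.3 = 9.202.

(a) f₀ = 8979 Hz  (b) Q = 9.202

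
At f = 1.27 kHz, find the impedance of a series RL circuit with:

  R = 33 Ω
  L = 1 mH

Step 1 — Angular frequency: ω = 2π·f = 2π·1270 = 7980 rad/s.
Step 2 — Component impedances:
  R: Z = R = 33 Ω
  L: Z = jωL = j·7980·0.001 = 0 + j7.98 Ω
Step 3 — Series combination: Z_total = R + L = 33 + j7.98 Ω = 33.95∠13.6° Ω.

Z = 33 + j7.98 Ω = 33.95∠13.6° Ω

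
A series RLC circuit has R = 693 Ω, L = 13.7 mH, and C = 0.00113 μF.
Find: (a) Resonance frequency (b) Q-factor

Step 1 — Resonance condition Im(Z)=0 gives ω₀ = 1/√(LC).
Step 2 — ω₀ = 1/√(0.0137·1.13e-09) = 2.542e+05 rad/s.
Step 3 — f₀ = ω₀/(2π) = 4.045e+04 Hz.
Step 4 — Series Q: Q = ω₀L/R = 2.542e+05·0.0137/693 = 5.024.

(a) f₀ = 4.045e+04 Hz  (b) Q = 5.024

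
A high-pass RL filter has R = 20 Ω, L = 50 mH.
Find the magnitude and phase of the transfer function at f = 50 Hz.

Step 1 — Angular frequency: ω = 2π·50 = 314.2 rad/s.
Step 2 — Transfer function: H(jω) = jωL/(R + jωL).
Step 3 — Numerator jωL = j·15.71; denominator R + jωL = 20 + j15.71.
Step 4 — H = 0.3815 + j0.4858.
Step 5 — Magnitude: |H| = 0.6177 (-4.2 dB); phase: φ = 51.9°.

|H| = 0.6177 (-4.2 dB), φ = 51.9°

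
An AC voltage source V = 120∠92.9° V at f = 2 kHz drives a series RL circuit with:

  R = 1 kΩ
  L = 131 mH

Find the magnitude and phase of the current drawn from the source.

Step 1 — Angular frequency: ω = 2π·f = 2π·2000 = 1.257e+04 rad/s.
Step 2 — Component impedances:
  R: Z = R = 1000 Ω
  L: Z = jωL = j·1.257e+04·0.131 = 0 + j1646 Ω
Step 3 — Series combination: Z_total = R + L = 1000 + j1646 Ω = 1926∠58.7° Ω.
Step 4 — Source phasor: V = 120∠92.9° V = -6.071 + j119.8 V.
Step 5 — Ohm's law: I = V / Z_total = (-6.071 + j119.8) / (1000 + j1646) = 0.05154 + j0.035 A.
Step 6 — Convert to polar: |I| = 0.0623 A, ∠I = 34.2°.

I = 0.0623∠34.2° A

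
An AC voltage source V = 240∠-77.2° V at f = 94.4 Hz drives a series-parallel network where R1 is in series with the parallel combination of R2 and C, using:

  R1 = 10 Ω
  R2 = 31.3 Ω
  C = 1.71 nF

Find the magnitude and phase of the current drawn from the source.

Step 1 — Angular frequency: ω = 2π·f = 2π·94.4 = 593.1 rad/s.
Step 2 — Component impedances:
  R1: Z = R = 10 Ω
  R2: Z = R = 31.3 Ω
  C: Z = 1/(jωC) = -j/(ω·C) = 0 - j9.859e+05 Ω
Step 3 — Parallel branch: R2 || C = 1/(1/R2 + 1/C) = 31.3 - j0.0009937 Ω.
Step 4 — Series with R1: Z_total = R1 + (R2 || C) = 41.3 - j0.0009937 Ω = 41.3∠-0.0° Ω.
Step 5 — Source phasor: V = 240∠-77.2° V = 53.17 - j234 V.
Step 6 — Ohm's law: I = V / Z_total = (53.17 - j234) / (41.3 - j0.0009937) = 1.288 - j5.667 A.
Step 7 — Convert to polar: |I| = 5.811 A, ∠I = -77.2°.

I = 5.811∠-77.2° A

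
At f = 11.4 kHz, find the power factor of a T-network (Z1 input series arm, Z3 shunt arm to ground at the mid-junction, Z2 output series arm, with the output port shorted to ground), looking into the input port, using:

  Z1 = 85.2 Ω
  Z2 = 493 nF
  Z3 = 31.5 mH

Step 1 — Angular frequency: ω = 2π·f = 2π·1.14e+04 = 7.163e+04 rad/s.
Step 2 — Component impedances:
  Z1: Z = R = 85.2 Ω
  Z2: Z = 1/(jωC) = -j/(ω·C) = 0 - j28.32 Ω
  Z3: Z = jωL = j·7.163e+04·0.0315 = 0 + j2256 Ω
Step 3 — With the output port shorted to ground, the output series arm Z2 runs from the junction to ground; the shunt arm Z3 also runs from the junction to ground. They appear in parallel: Z3 || Z2 = 0 - j28.68 Ω.
Step 4 — Series with input arm Z1: Z_in = Z1 + (Z3 || Z2) = 85.2 - j28.68 Ω = 89.9∠-18.6° Ω.
Step 5 — Power factor: PF = cos(φ) = Re(Z)/|Z| = 85.2/89.897 = 0.9478.
Step 6 — Type: Im(Z) = -28.68 ⇒ leading (phase φ = -18.6°).

PF = 0.9478 (leading, φ = -18.6°)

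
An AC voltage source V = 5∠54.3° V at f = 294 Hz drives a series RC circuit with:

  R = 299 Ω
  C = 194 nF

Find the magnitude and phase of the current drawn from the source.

Step 1 — Angular frequency: ω = 2π·f = 2π·294 = 1847 rad/s.
Step 2 — Component impedances:
  R: Z = R = 299 Ω
  C: Z = 1/(jωC) = -j/(ω·C) = 0 - j2790 Ω
Step 3 — Series combination: Z_total = R + C = 299 - j2790 Ω = 2806∠-83.9° Ω.
Step 4 — Source phasor: V = 5∠54.3° V = 2.918 + j4.06 V.
Step 5 — Ohm's law: I = V / Z_total = (2.918 + j4.06) / (299 - j2790) = -0.001328 + j0.001188 A.
Step 6 — Convert to polar: |I| = 0.001782 A, ∠I = 138.2°.

I = 0.001782∠138.2° A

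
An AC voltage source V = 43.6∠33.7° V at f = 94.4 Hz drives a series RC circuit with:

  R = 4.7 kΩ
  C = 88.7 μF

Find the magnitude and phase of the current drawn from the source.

Step 1 — Angular frequency: ω = 2π·f = 2π·94.4 = 593.1 rad/s.
Step 2 — Component impedances:
  R: Z = R = 4700 Ω
  C: Z = 1/(jωC) = -j/(ω·C) = 0 - j19.01 Ω
Step 3 — Series combination: Z_total = R + C = 4700 - j19.01 Ω = 4700∠-0.2° Ω.
Step 4 — Source phasor: V = 43.6∠33.7° V = 36.27 + j24.19 V.
Step 5 — Ohm's law: I = V / Z_total = (36.27 + j24.19) / (4700 - j19.01) = 0.007697 + j0.005178 A.
Step 6 — Convert to polar: |I| = 0.009277 A, ∠I = 33.9°.

I = 0.009277∠33.9° A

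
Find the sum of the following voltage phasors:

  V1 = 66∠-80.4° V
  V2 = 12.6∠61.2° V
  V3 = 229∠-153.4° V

Step 1 — Convert each phasor to rectangular form:
  V1 = 66·(cos(-80.4°) + j·sin(-80.4°)) = 11.01 - j65.08 V
  V2 = 12.6·(cos(61.2°) + j·sin(61.2°)) = 6.07 + j11.04 V
  V3 = 229·(cos(-153.4°) + j·sin(-153.4°)) = -204.8 - j102.5 V
Step 2 — Sum components: V_total = -187.7 - j156.6 V.
Step 3 — Convert to polar: |V_total| = 244.4 V, ∠V_total = -140.2°.

V_total = 244.4∠-140.2° V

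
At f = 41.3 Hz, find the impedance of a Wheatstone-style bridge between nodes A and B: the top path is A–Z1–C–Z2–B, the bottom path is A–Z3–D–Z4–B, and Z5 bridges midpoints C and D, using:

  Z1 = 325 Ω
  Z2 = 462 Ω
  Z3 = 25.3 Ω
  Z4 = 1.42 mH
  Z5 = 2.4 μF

Step 1 — Angular frequency: ω = 2π·f = 2π·41.3 = 259.5 rad/s.
Step 2 — Component impedances:
  Z1: Z = R = 325 Ω
  Z2: Z = R = 462 Ω
  Z3: Z = R = 25.3 Ω
  Z4: Z = jωL = j·259.5·0.00142 = 0 + j0.3685 Ω
  Z5: Z = 1/(jωC) = -j/(ω·C) = 0 - j1606 Ω
Step 3 — Bridge requires nodal analysis (the Z5 bridge couples midpoints C and D, so the two paths cannot be reduced to a simple series/parallel combination). Setting node B to ground and injecting 1 A at node A, the 3-node admittance system at A, C, D solves to V_A = Z_AB = 24.49 + j0.2192 Ω = 24.49∠0.5° Ω.

Z = 24.49 + j0.2192 Ω = 24.49∠0.5° Ω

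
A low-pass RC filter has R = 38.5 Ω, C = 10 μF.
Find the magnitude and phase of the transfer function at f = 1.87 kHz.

Step 1 — Angular frequency: ω = 2π·1870 = 1.175e+04 rad/s.
Step 2 — Transfer function: H(jω) = 1/(1 + jωRC).
Step 3 — Denominator: 1 + jωRC = 1 + j·1.175e+04·38.5·1e-05 = 1 + j4.524.
Step 4 — H = 0.04659 - j0.2108.
Step 5 — Magnitude: |H| = 0.2159 (-13.3 dB); phase: φ = -77.5°.

|H| = 0.2159 (-13.3 dB), φ = -77.5°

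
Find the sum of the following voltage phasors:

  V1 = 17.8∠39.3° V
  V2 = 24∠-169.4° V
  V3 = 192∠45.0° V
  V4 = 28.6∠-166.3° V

Step 1 — Convert each phasor to rectangular form:
  V1 = 17.8·(cos(39.3°) + j·sin(39.3°)) = 13.77 + j11.27 V
  V2 = 24·(cos(-169.4°) + j·sin(-169.4°)) = -23.59 - j4.415 V
  V3 = 192·(cos(45.0°) + j·sin(45.0°)) = 135.8 + j135.8 V
  V4 = 28.6·(cos(-166.3°) + j·sin(-166.3°)) = -27.79 - j6.774 V
Step 2 — Sum components: V_total = 98.16 + j135.9 V.
Step 3 — Convert to polar: |V_total| = 167.6 V, ∠V_total = 54.1°.

V_total = 167.6∠54.1° V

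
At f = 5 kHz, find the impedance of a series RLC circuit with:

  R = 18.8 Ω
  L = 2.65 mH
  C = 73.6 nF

Step 1 — Angular frequency: ω = 2π·f = 2π·5000 = 3.142e+04 rad/s.
Step 2 — Component impedances:
  R: Z = R = 18.8 Ω
  L: Z = jωL = j·3.142e+04·0.00265 = 0 + j83.25 Ω
  C: Z = 1/(jωC) = -j/(ω·C) = 0 - j432.5 Ω
Step 3 — Series combination: Z_total = R + L + C = 18.8 - j349.2 Ω = 349.7∠-86.9° Ω.

Z = 18.8 - j349.2 Ω = 349.7∠-86.9° Ω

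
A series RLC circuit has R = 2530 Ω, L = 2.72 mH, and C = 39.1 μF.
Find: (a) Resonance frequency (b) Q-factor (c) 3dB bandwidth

Step 1 — Resonance condition Im(Z)=0 gives ω₀ = 1/√(LC).
Step 2 — ω₀ = 1/√(0.00272·3.91e-05) = 3066 rad/s.
Step 3 — f₀ = ω₀/(2π) = 488 Hz.
Step 4 — Series Q: Q = ω₀L/R = 3066·0.00272/2530 = 0.003297.
Step 5 — 3dB bandwidth: Δω = ω₀/Q = 9.301e+05 rad/s; BW = Δω/(2π) = 1.48e+05 Hz.

(a) f₀ = 488 Hz  (b) Q = 0.003297  (c) BW = 1.48e+05 Hz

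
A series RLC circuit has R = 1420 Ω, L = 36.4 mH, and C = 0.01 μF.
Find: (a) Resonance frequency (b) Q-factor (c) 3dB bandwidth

Step 1 — Resonance condition Im(Z)=0 gives ω₀ = 1/√(LC).
Step 2 — ω₀ = 1/√(0.0364·1e-08) = 5.241e+04 rad/s.
Step 3 — f₀ = ω₀/(2π) = 8342 Hz.
Step 4 — Series Q: Q = ω₀L/R = 5.241e+04·0.0364/1420 = 1.344.
Step 5 — 3dB bandwidth: Δω = ω₀/Q = 3.901e+04 rad/s; BW = Δω/(2π) = 6209 Hz.

(a) f₀ = 8342 Hz  (b) Q = 1.344  (c) BW = 6209 Hz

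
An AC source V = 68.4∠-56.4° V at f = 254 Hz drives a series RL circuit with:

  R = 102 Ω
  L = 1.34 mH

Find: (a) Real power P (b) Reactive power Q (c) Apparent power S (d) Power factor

Step 1 — Angular frequency: ω = 2π·f = 2π·254 = 1596 rad/s.
Step 2 — Component impedances:
  R: Z = R = 102 Ω
  L: Z = jωL = j·1596·0.00134 = 0 + j2.139 Ω
Step 3 — Series combination: Z_total = R + L = 102 + j2.139 Ω = 102∠1.2° Ω.
Step 4 — Source phasor: V = 68.4∠-56.4° V = 37.85 - j56.97 V.
Step 5 — Current: I = V / Z = 0.3592 - j0.5661 A = 0.6704∠-57.6° A.
Step 6 — Complex power: S = V·I* = 45.85 + j0.9613 VA.
Step 7 — Real power: P = Re(S) = 45.85 W.
Step 8 — Reactive power: Q = Im(S) = 0.9613 VAR.
Step 9 — Apparent power: |S| = 45.86 VA.
Step 10 — Power factor: PF = P/|S| = 0.9998 (lagging).

(a) P = 45.85 W  (b) Q = 0.9613 VAR  (c) S = 45.86 VA  (d) PF = 0.9998 (lagging)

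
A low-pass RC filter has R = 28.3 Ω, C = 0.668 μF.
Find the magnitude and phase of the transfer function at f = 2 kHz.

Step 1 — Angular frequency: ω = 2π·2000 = 1.257e+04 rad/s.
Step 2 — Transfer function: H(jω) = 1/(1 + jωRC).
Step 3 — Denominator: 1 + jωRC = 1 + j·1.257e+04·28.3·6.68e-07 = 1 + j0.2376.
Step 4 — H = 0.9466 - j0.2249.
Step 5 — Magnitude: |H| = 0.9729 (-0.2 dB); phase: φ = -13.4°.

|H| = 0.9729 (-0.2 dB), φ = -13.4°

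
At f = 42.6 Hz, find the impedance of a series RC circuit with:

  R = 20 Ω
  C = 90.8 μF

Step 1 — Angular frequency: ω = 2π·f = 2π·42.6 = 267.7 rad/s.
Step 2 — Component impedances:
  R: Z = R = 20 Ω
  C: Z = 1/(jωC) = -j/(ω·C) = 0 - j41.15 Ω
Step 3 — Series combination: Z_total = R + C = 20 - j41.15 Ω = 45.75∠-64.1° Ω.

Z = 20 - j41.15 Ω = 45.75∠-64.1° Ω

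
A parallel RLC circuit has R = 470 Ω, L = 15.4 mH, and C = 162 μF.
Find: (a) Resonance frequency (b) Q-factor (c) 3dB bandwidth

Step 1 — Resonance: ω₀ = 1/√(LC) = 1/√(0.0154·0.000162) = 633.1 rad/s.
Step 2 — f₀ = ω₀/(2π) = 100.8 Hz.
Step 3 — Parallel Q: Q = R/(ω₀L) = 470/(633.1·0.0154) = 48.21.
Step 4 — Bandwidth: Δω = ω₀/Q = 13.13 rad/s; BW = Δω/(2π) = 2.09 Hz.

(a) f₀ = 100.8 Hz  (b) Q = 48.21  (c) BW = 2.09 Hz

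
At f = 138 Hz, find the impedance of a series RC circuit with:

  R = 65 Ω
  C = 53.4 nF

Step 1 — Angular frequency: ω = 2π·f = 2π·138 = 867.1 rad/s.
Step 2 — Component impedances:
  R: Z = R = 65 Ω
  C: Z = 1/(jωC) = -j/(ω·C) = 0 - j2.16e+04 Ω
Step 3 — Series combination: Z_total = R + C = 65 - j2.16e+04 Ω = 2.16e+04∠-89.8° Ω.

Z = 65 - j2.16e+04 Ω = 2.16e+04∠-89.8° Ω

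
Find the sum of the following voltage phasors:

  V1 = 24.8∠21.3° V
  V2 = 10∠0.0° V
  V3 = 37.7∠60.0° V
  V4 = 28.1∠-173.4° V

Step 1 — Convert each phasor to rectangular form:
  V1 = 24.8·(cos(21.3°) + j·sin(21.3°)) = 23.11 + j9.009 V
  V2 = 10·(cos(0.0°) + j·sin(0.0°)) = 10 V
  V3 = 37.7·(cos(60.0°) + j·sin(60.0°)) = 18.85 + j32.65 V
  V4 = 28.1·(cos(-173.4°) + j·sin(-173.4°)) = -27.91 - j3.23 V
Step 2 — Sum components: V_total = 24.04 + j38.43 V.
Step 3 — Convert to polar: |V_total| = 45.33 V, ∠V_total = 58.0°.

V_total = 45.33∠58.0° V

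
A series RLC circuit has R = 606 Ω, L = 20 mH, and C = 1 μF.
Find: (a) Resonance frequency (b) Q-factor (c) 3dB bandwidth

Step 1 — Resonance: ω₀ = 1/√(LC) = 1/√(0.02·1e-06) = 7071 rad/s.
Step 2 — f₀ = ω₀/(2π) = 1125 Hz.
Step 3 — Series Q: Q = ω₀L/R = 7071·0.02/606 = 0.2334.
Step 4 — Bandwidth: Δω = ω₀/Q = 3.03e+04 rad/s; BW = Δω/(2π) = 4822 Hz.

(a) f₀ = 1125 Hz  (b) Q = 0.2334  (c) BW = 4822 Hz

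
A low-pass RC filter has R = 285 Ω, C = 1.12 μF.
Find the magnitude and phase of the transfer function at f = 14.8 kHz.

Step 1 — Angular frequency: ω = 2π·1.48e+04 = 9.299e+04 rad/s.
Step 2 — Transfer function: H(jω) = 1/(1 + jωRC).
Step 3 — Denominator: 1 + jωRC = 1 + j·9.299e+04·285·1.12e-06 = 1 + j29.68.
Step 4 — H = 0.001134 - j0.03365.
Step 5 — Magnitude: |H| = 0.03367 (-29.5 dB); phase: φ = -88.1°.

|H| = 0.03367 (-29.5 dB), φ = -88.1°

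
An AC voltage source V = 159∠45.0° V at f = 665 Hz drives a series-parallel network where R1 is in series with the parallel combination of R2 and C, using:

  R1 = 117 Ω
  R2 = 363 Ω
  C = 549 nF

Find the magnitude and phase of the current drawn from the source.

Step 1 — Angular frequency: ω = 2π·f = 2π·665 = 4178 rad/s.
Step 2 — Component impedances:
  R1: Z = R = 117 Ω
  R2: Z = R = 363 Ω
  C: Z = 1/(jωC) = -j/(ω·C) = 0 - j435.9 Ω
Step 3 — Parallel branch: R2 || C = 1/(1/R2 + 1/C) = 214.4 - j178.5 Ω.
Step 4 — Series with R1: Z_total = R1 + (R2 || C) = 331.4 - j178.5 Ω = 376.4∠-28.3° Ω.
Step 5 — Source phasor: V = 159∠45.0° V = 112.4 + j112.4 V.
Step 6 — Ohm's law: I = V / Z_total = (112.4 + j112.4) / (331.4 - j178.5) = 0.1213 + j0.4046 A.
Step 7 — Convert to polar: |I| = 0.4224 A, ∠I = 73.3°.

I = 0.4224∠73.3° A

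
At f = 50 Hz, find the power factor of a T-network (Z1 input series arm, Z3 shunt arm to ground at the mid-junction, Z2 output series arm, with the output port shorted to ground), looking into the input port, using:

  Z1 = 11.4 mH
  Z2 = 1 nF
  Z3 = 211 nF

Step 1 — Angular frequency: ω = 2π·f = 2π·50 = 314.2 rad/s.
Step 2 — Component impedances:
  Z1: Z = jωL = j·314.2·0.0114 = 0 + j3.581 Ω
  Z2: Z = 1/(jωC) = -j/(ω·C) = 0 - j3.183e+06 Ω
  Z3: Z = 1/(jωC) = -j/(ω·C) = 0 - j1.509e+04 Ω
Step 3 — With the output port shorted to ground, the output series arm Z2 runs from the junction to ground; the shunt arm Z3 also runs from the junction to ground. They appear in parallel: Z3 || Z2 = 0 - j1.501e+04 Ω.
Step 4 — Series with input arm Z1: Z_in = Z1 + (Z3 || Z2) = 0 - j1.501e+04 Ω = 1.501e+04∠-90.0° Ω.
Step 5 — Power factor: PF = cos(φ) = Re(Z)/|Z| = 0/1.501e+04 = 0.
Step 6 — Type: Im(Z) = -1.501e+04 ⇒ leading (phase φ = -90.0°).

PF = 0 (leading, φ = -90.0°)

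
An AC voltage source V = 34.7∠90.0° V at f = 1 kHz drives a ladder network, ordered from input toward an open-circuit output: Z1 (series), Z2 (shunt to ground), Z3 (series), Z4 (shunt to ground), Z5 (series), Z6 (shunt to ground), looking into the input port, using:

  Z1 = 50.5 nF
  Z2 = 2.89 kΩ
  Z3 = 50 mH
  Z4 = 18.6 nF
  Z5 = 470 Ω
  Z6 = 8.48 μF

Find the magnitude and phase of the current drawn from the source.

Step 1 — Angular frequency: ω = 2π·f = 2π·1000 = 6283 rad/s.
Step 2 — Component impedances:
  Z1: Z = 1/(jωC) = -j/(ω·C) = 0 - j3152 Ω
  Z2: Z = R = 2890 Ω
  Z3: Z = jωL = j·6283·0.05 = 0 + j314.2 Ω
  Z4: Z = 1/(jωC) = -j/(ω·C) = 0 - j8557 Ω
  Z5: Z = R = 470 Ω
  Z6: Z = 1/(jωC) = -j/(ω·C) = 0 - j18.77 Ω
Step 3 — Ladder network (open output): work backward from the far end, alternating series and parallel combinations. Z_in = 417.7 - j2953 Ω = 2982∠-81.9° Ω.
Step 4 — Source phasor: V = 34.7∠90.0° V = 0 + j34.7 V.
Step 5 — Ohm's law: I = V / Z_total = (0 + j34.7) / (417.7 - j2953) = -0.01152 + j0.00163 A.
Step 6 — Convert to polar: |I| = 0.01164 A, ∠I = 171.9°.

I = 0.01164∠171.9° A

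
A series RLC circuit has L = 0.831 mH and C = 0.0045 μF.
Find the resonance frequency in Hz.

Step 1 — Resonance condition Im(Z)=0 gives ω₀ = 1/√(LC).
Step 2 — ω₀ = 1/√(0.000831·4.5e-09) = 5.171e+05 rad/s.
Step 3 — f₀ = ω₀/(2π) = 8.23e+04 Hz.

f₀ = 8.23e+04 Hz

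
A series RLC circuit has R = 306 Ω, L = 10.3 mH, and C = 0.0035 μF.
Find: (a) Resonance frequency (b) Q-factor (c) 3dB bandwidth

Step 1 — Resonance: ω₀ = 1/√(LC) = 1/√(0.0103·3.5e-09) = 1.666e+05 rad/s.
Step 2 — f₀ = ω₀/(2π) = 2.651e+04 Hz.
Step 3 — Series Q: Q = ω₀L/R = 1.666e+05·0.0103/306 = 5.606.
Step 4 — Bandwidth: Δω = ω₀/Q = 2.971e+04 rad/s; BW = Δω/(2π) = 4728 Hz.

(a) f₀ = 2.651e+04 Hz  (b) Q = 5.606  (c) BW = 4728 Hz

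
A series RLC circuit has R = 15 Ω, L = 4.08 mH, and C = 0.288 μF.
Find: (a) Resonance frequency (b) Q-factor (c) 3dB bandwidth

Step 1 — Resonance: ω₀ = 1/√(LC) = 1/√(0.00408·2.88e-07) = 2.917e+04 rad/s.
Step 2 — f₀ = ω₀/(2π) = 4643 Hz.
Step 3 — Series Q: Q = ω₀L/R = 2.917e+04·0.00408/15 = 7.935.
Step 4 — Bandwidth: Δω = ω₀/Q = 3676 rad/s; BW = Δω/(2π) = 585.1 Hz.

(a) f₀ = 4643 Hz  (b) Q = 7.935  (c) BW = 585.1 Hz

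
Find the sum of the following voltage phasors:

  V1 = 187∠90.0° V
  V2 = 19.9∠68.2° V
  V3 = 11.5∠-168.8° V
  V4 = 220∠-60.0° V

Step 1 — Convert each phasor to rectangular form:
  V1 = 187·(cos(90.0°) + j·sin(90.0°)) = 0 + j187 V
  V2 = 19.9·(cos(68.2°) + j·sin(68.2°)) = 7.39 + j18.48 V
  V3 = 11.5·(cos(-168.8°) + j·sin(-168.8°)) = -11.28 - j2.234 V
  V4 = 220·(cos(-60.0°) + j·sin(-60.0°)) = 110 - j190.5 V
Step 2 — Sum components: V_total = 106.1 + j12.72 V.
Step 3 — Convert to polar: |V_total| = 106.9 V, ∠V_total = 6.8°.

V_total = 106.9∠6.8° V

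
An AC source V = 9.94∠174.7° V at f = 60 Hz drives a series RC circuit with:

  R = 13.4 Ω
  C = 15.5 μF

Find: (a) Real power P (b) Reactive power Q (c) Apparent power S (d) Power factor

Step 1 — Angular frequency: ω = 2π·f = 2π·60 = 377 rad/s.
Step 2 — Component impedances:
  R: Z = R = 13.4 Ω
  C: Z = 1/(jωC) = -j/(ω·C) = 0 - j171.1 Ω
Step 3 — Series combination: Z_total = R + C = 13.4 - j171.1 Ω = 171.7∠-85.5° Ω.
Step 4 — Source phasor: V = 9.94∠174.7° V = -9.898 + j0.9182 V.
Step 5 — Current: I = V / Z = -0.009833 - j0.05706 A = 0.05791∠-99.8° A.
Step 6 — Complex power: S = V·I* = 0.04493 - j0.5738 VA.
Step 7 — Real power: P = Re(S) = 0.04493 W.
Step 8 — Reactive power: Q = Im(S) = -0.5738 VAR.
Step 9 — Apparent power: |S| = 0.5756 VA.
Step 10 — Power factor: PF = P/|S| = 0.07806 (leading).

(a) P = 0.04493 W  (b) Q = -0.5738 VAR  (c) S = 0.5756 VA  (d) PF = 0.07806 (leading)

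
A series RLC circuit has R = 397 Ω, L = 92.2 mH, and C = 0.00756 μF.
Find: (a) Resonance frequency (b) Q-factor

Step 1 — Resonance condition Im(Z)=0 gives ω₀ = 1/√(LC).
Step 2 — ω₀ = 1/√(0.0922·7.56e-09) = 3.788e+04 rad/s.
Step 3 — f₀ = ω₀/(2π) = 6028 Hz.
Step 4 — Series Q: Q = ω₀L/R = 3.788e+04·0.0922/397 = 8.797.

(a) f₀ = 6028 Hz  (b) Q = 8.797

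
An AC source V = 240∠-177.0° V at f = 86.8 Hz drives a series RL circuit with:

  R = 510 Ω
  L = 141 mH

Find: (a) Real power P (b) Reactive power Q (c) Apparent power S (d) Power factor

Step 1 — Angular frequency: ω = 2π·f = 2π·86.8 = 545.4 rad/s.
Step 2 — Component impedances:
  R: Z = R = 510 Ω
  L: Z = jωL = j·545.4·0.141 = 0 + j76.9 Ω
Step 3 — Series combination: Z_total = R + L = 510 + j76.9 Ω = 515.8∠8.6° Ω.
Step 4 — Source phasor: V = 240∠-177.0° V = -239.7 - j12.56 V.
Step 5 — Current: I = V / Z = -0.4631 + j0.0452 A = 0.4653∠174.4° A.
Step 6 — Complex power: S = V·I* = 110.4 + j16.65 VA.
Step 7 — Real power: P = Re(S) = 110.4 W.
Step 8 — Reactive power: Q = Im(S) = 16.65 VAR.
Step 9 — Apparent power: |S| = 111.7 VA.
Step 10 — Power factor: PF = P/|S| = 0.9888 (lagging).

(a) P = 110.4 W  (b) Q = 16.65 VAR  (c) S = 111.7 VA  (d) PF = 0.9888 (lagging)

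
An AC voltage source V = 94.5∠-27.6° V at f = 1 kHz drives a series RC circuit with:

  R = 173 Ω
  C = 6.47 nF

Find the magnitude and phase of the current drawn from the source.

Step 1 — Angular frequency: ω = 2π·f = 2π·1000 = 6283 rad/s.
Step 2 — Component impedances:
  R: Z = R = 173 Ω
  C: Z = 1/(jωC) = -j/(ω·C) = 0 - j2.46e+04 Ω
Step 3 — Series combination: Z_total = R + C = 173 - j2.46e+04 Ω = 2.46e+04∠-89.6° Ω.
Step 4 — Source phasor: V = 94.5∠-27.6° V = 83.75 - j43.78 V.
Step 5 — Ohm's law: I = V / Z_total = (83.75 - j43.78) / (173 - j2.46e+04) = 0.001804 + j0.003392 A.
Step 6 — Convert to polar: |I| = 0.003842 A, ∠I = 62.0°.

I = 0.003842∠62.0° A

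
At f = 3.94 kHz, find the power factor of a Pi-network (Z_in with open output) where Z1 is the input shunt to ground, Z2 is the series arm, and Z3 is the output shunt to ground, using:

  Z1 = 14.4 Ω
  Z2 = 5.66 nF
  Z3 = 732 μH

Step 1 — Angular frequency: ω = 2π·f = 2π·3940 = 2.476e+04 rad/s.
Step 2 — Component impedances:
  Z1: Z = R = 14.4 Ω
  Z2: Z = 1/(jωC) = -j/(ω·C) = 0 - j7137 Ω
  Z3: Z = jωL = j·2.476e+04·0.000732 = 0 + j18.12 Ω
Step 3 — With open output, the series arm Z2 and the output shunt Z3 appear in series to ground: Z2 + Z3 = 0 - j7119 Ω.
Step 4 — Parallel with input shunt Z1: Z_in = Z1 || (Z2 + Z3) = 14.4 - j0.02913 Ω = 14.4∠-0.1° Ω.
Step 5 — Power factor: PF = cos(φ) = Re(Z)/|Z| = 14.4/14.4 = 1.
Step 6 — Type: Im(Z) = -0.02913 ⇒ leading (phase φ = -0.1°).

PF = 1 (leading, φ = -0.1°)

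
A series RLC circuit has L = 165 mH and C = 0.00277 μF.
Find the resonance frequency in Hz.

Step 1 — Resonance condition Im(Z)=0 gives ω₀ = 1/√(LC).
Step 2 — ω₀ = 1/√(0.165·2.77e-09) = 4.678e+04 rad/s.
Step 3 — f₀ = ω₀/(2π) = 7445 Hz.

f₀ = 7445 Hz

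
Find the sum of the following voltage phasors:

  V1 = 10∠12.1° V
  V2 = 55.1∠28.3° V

Step 1 — Convert each phasor to rectangular form:
  V1 = 10·(cos(12.1°) + j·sin(12.1°)) = 9.778 + j2.096 V
  V2 = 55.1·(cos(28.3°) + j·sin(28.3°)) = 48.51 + j26.12 V
Step 2 — Sum components: V_total = 58.29 + j28.22 V.
Step 3 — Convert to polar: |V_total| = 64.76 V, ∠V_total = 25.8°.

V_total = 64.76∠25.8° V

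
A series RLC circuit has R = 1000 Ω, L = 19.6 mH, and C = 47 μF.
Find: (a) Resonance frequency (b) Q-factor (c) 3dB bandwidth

Step 1 — Resonance: ω₀ = 1/√(LC) = 1/√(0.0196·4.7e-05) = 1042 rad/s.
Step 2 — f₀ = ω₀/(2π) = 165.8 Hz.
Step 3 — Series Q: Q = ω₀L/R = 1042·0.0196/1000 = 0.02042.
Step 4 — Bandwidth: Δω = ω₀/Q = 5.102e+04 rad/s; BW = Δω/(2π) = 8120 Hz.

(a) f₀ = 165.8 Hz  (b) Q = 0.02042  (c) BW = 8120 Hz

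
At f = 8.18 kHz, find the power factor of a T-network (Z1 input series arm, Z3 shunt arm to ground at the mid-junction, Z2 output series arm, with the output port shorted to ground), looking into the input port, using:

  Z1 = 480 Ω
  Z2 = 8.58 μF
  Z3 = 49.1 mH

Step 1 — Angular frequency: ω = 2π·f = 2π·8180 = 5.14e+04 rad/s.
Step 2 — Component impedances:
  Z1: Z = R = 480 Ω
  Z2: Z = 1/(jωC) = -j/(ω·C) = 0 - j2.268 Ω
  Z3: Z = jωL = j·5.14e+04·0.0491 = 0 + j2524 Ω
Step 3 — With the output port shorted to ground, the output series arm Z2 runs from the junction to ground; the shunt arm Z3 also runs from the junction to ground. They appear in parallel: Z3 || Z2 = 0 - j2.27 Ω.
Step 4 — Series with input arm Z1: Z_in = Z1 + (Z3 || Z2) = 480 - j2.27 Ω = 480∠-0.3° Ω.
Step 5 — Power factor: PF = cos(φ) = Re(Z)/|Z| = 480/480 = 1.
Step 6 — Type: Im(Z) = -2.27 ⇒ leading (phase φ = -0.3°).

PF = 1 (leading, φ = -0.3°)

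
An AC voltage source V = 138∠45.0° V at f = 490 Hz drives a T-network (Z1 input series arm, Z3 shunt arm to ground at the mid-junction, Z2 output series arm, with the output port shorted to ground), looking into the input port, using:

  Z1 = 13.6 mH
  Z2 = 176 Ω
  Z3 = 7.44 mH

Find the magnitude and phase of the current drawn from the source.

Step 1 — Angular frequency: ω = 2π·f = 2π·490 = 3079 rad/s.
Step 2 — Component impedances:
  Z1: Z = jωL = j·3079·0.0136 = 0 + j41.87 Ω
  Z2: Z = R = 176 Ω
  Z3: Z = jωL = j·3079·0.00744 = 0 + j22.91 Ω
Step 3 — With the output port shorted to ground, the output series arm Z2 runs from the junction to ground; the shunt arm Z3 also runs from the junction to ground. They appear in parallel: Z3 || Z2 = 2.932 + j22.52 Ω.
Step 4 — Series with input arm Z1: Z_in = Z1 + (Z3 || Z2) = 2.932 + j64.4 Ω = 64.46∠87.4° Ω.
Step 5 — Source phasor: V = 138∠45.0° V = 97.58 + j97.58 V.
Step 6 — Ohm's law: I = V / Z_total = (97.58 + j97.58) / (2.932 + j64.4) = 1.581 - j1.443 A.
Step 7 — Convert to polar: |I| = 2.141 A, ∠I = -42.4°.

I = 2.141∠-42.4° A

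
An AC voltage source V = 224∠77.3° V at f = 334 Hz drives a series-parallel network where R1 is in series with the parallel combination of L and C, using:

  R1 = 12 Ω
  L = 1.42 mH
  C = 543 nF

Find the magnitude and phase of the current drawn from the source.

Step 1 — Angular frequency: ω = 2π·f = 2π·334 = 2099 rad/s.
Step 2 — Component impedances:
  R1: Z = R = 12 Ω
  L: Z = jωL = j·2099·0.00142 = 0 + j2.98 Ω
  C: Z = 1/(jωC) = -j/(ω·C) = 0 - j877.6 Ω
Step 3 — Parallel branch: L || C = 1/(1/L + 1/C) = 0 + j2.99 Ω.
Step 4 — Series with R1: Z_total = R1 + (L || C) = 12 + j2.99 Ω = 12.37∠14.0° Ω.
Step 5 — Source phasor: V = 224∠77.3° V = 49.25 + j218.5 V.
Step 6 — Ohm's law: I = V / Z_total = (49.25 + j218.5) / (12 + j2.99) = 8.136 + j16.18 A.
Step 7 — Convert to polar: |I| = 18.11 A, ∠I = 63.3°.

I = 18.11∠63.3° A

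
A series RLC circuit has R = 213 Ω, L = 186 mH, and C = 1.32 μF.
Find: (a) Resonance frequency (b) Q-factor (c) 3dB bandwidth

Step 1 — Resonance condition Im(Z)=0 gives ω₀ = 1/√(LC).
Step 2 — ω₀ = 1/√(0.186·1.32e-06) = 2018 rad/s.
Step 3 — f₀ = ω₀/(2π) = 321.2 Hz.
Step 4 — Series Q: Q = ω₀L/R = 2018·0.186/213 = 1.762.
Step 5 — 3dB bandwidth: Δω = ω₀/Q = 1145 rad/s; BW = Δω/(2π) = 182.3 Hz.

(a) f₀ = 321.2 Hz  (b) Q = 1.762  (c) BW = 182.3 Hz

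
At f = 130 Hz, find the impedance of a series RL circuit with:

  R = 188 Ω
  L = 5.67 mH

Step 1 — Angular frequency: ω = 2π·f = 2π·130 = 816.8 rad/s.
Step 2 — Component impedances:
  R: Z = R = 188 Ω
  L: Z = jωL = j·816.8·0.00567 = 0 + j4.631 Ω
Step 3 — Series combination: Z_total = R + L = 188 + j4.631 Ω = 188.1∠1.4° Ω.

Z = 188 + j4.631 Ω = 188.1∠1.4° Ω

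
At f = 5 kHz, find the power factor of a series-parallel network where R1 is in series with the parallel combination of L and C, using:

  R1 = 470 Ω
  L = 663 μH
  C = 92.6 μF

Step 1 — Angular frequency: ω = 2π·f = 2π·5000 = 3.142e+04 rad/s.
Step 2 — Component impedances:
  R1: Z = R = 470 Ω
  L: Z = jωL = j·3.142e+04·0.000663 = 0 + j20.83 Ω
  C: Z = 1/(jωC) = -j/(ω·C) = 0 - j0.3437 Ω
Step 3 — Parallel branch: L || C = 1/(1/L + 1/C) = 0 - j0.3495 Ω.
Step 4 — Series with R1: Z_total = R1 + (L || C) = 470 - j0.3495 Ω = 470∠-0.0° Ω.
Step 5 — Power factor: PF = cos(φ) = Re(Z)/|Z| = 470/470 = 1.
Step 6 — Type: Im(Z) = -0.3495 ⇒ leading (phase φ = -0.0°).

PF = 1 (leading, φ = -0.0°)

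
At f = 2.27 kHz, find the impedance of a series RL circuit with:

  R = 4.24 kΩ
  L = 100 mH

Step 1 — Angular frequency: ω = 2π·f = 2π·2270 = 1.426e+04 rad/s.
Step 2 — Component impedances:
  R: Z = R = 4240 Ω
  L: Z = jωL = j·1.426e+04·0.1 = 0 + j1426 Ω
Step 3 — Series combination: Z_total = R + L = 4240 + j1426 Ω = 4473∠18.6° Ω.

Z = 4240 + j1426 Ω = 4473∠18.6° Ω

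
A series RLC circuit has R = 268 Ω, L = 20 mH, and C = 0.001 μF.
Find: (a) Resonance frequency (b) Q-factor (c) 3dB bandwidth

Step 1 — Resonance: ω₀ = 1/√(LC) = 1/√(0.02·1e-09) = 2.236e+05 rad/s.
Step 2 — f₀ = ω₀/(2π) = 3.559e+04 Hz.
Step 3 — Series Q: Q = ω₀L/R = 2.236e+05·0.02/268 = 16.69.
Step 4 — Bandwidth: Δω = ω₀/Q = 1.34e+04 rad/s; BW = Δω/(2π) = 2133 Hz.

(a) f₀ = 3.559e+04 Hz  (b) Q = 16.69  (c) BW = 2133 Hz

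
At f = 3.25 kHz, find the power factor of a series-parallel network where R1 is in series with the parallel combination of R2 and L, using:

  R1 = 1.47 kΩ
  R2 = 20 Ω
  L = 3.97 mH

Step 1 — Angular frequency: ω = 2π·f = 2π·3250 = 2.042e+04 rad/s.
Step 2 — Component impedances:
  R1: Z = R = 1470 Ω
  R2: Z = R = 20 Ω
  L: Z = jωL = j·2.042e+04·0.00397 = 0 + j81.07 Ω
Step 3 — Parallel branch: R2 || L = 1/(1/R2 + 1/L) = 18.85 + j4.651 Ω.
Step 4 — Series with R1: Z_total = R1 + (R2 || L) = 1489 + j4.651 Ω = 1489∠0.2° Ω.
Step 5 — Power factor: PF = cos(φ) = Re(Z)/|Z| = 1489/1489 = 1.
Step 6 — Type: Im(Z) = 4.651 ⇒ lagging (phase φ = 0.2°).

PF = 1 (lagging, φ = 0.2°)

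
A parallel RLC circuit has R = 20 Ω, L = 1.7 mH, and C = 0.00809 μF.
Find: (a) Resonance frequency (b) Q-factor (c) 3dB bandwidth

Step 1 — Resonance: ω₀ = 1/√(LC) = 1/√(0.0017·8.09e-09) = 2.697e+05 rad/s.
Step 2 — f₀ = ω₀/(2π) = 4.292e+04 Hz.
Step 3 — Parallel Q: Q = R/(ω₀L) = 20/(2.697e+05·0.0017) = 0.04363.
Step 4 — Bandwidth: Δω = ω₀/Q = 6.18e+06 rad/s; BW = Δω/(2π) = 9.837e+05 Hz.

(a) f₀ = 4.292e+04 Hz  (b) Q = 0.04363  (c) BW = 9.837e+05 Hz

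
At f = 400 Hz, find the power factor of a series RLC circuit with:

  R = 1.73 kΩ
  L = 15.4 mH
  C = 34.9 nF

Step 1 — Angular frequency: ω = 2π·f = 2π·400 = 2513 rad/s.
Step 2 — Component impedances:
  R: Z = R = 1730 Ω
  L: Z = jωL = j·2513·0.0154 = 0 + j38.7 Ω
  C: Z = 1/(jωC) = -j/(ω·C) = 0 - j1.14e+04 Ω
Step 3 — Series combination: Z_total = R + L + C = 1730 - j1.136e+04 Ω = 1.149e+04∠-81.3° Ω.
Step 4 — Power factor: PF = cos(φ) = Re(Z)/|Z| = 1730/11493 = 0.1505.
Step 5 — Type: Im(Z) = -1.136e+04 ⇒ leading (phase φ = -81.3°).

PF = 0.1505 (leading, φ = -81.3°)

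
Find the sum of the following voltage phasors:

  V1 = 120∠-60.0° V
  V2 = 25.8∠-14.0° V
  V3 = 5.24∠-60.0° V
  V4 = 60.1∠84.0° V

Step 1 — Convert each phasor to rectangular form:
  V1 = 120·(cos(-60.0°) + j·sin(-60.0°)) = 60 - j103.9 V
  V2 = 25.8·(cos(-14.0°) + j·sin(-14.0°)) = 25.03 - j6.242 V
  V3 = 5.24·(cos(-60.0°) + j·sin(-60.0°)) = 2.62 - j4.538 V
  V4 = 60.1·(cos(84.0°) + j·sin(84.0°)) = 6.282 + j59.77 V
Step 2 — Sum components: V_total = 93.94 - j54.93 V.
Step 3 — Convert to polar: |V_total| = 108.8 V, ∠V_total = -30.3°.

V_total = 108.8∠-30.3° V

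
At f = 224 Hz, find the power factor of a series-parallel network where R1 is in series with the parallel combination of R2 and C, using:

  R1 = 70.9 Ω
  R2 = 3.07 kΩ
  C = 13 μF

Step 1 — Angular frequency: ω = 2π·f = 2π·224 = 1407 rad/s.
Step 2 — Component impedances:
  R1: Z = R = 70.9 Ω
  R2: Z = R = 3070 Ω
  C: Z = 1/(jωC) = -j/(ω·C) = 0 - j54.65 Ω
Step 3 — Parallel branch: R2 || C = 1/(1/R2 + 1/C) = 0.9727 - j54.64 Ω.
Step 4 — Series with R1: Z_total = R1 + (R2 || C) = 71.87 - j54.64 Ω = 90.28∠-37.2° Ω.
Step 5 — Power factor: PF = cos(φ) = Re(Z)/|Z| = 71.87/90.28 = 0.7961.
Step 6 — Type: Im(Z) = -54.64 ⇒ leading (phase φ = -37.2°).

PF = 0.7961 (leading, φ = -37.2°)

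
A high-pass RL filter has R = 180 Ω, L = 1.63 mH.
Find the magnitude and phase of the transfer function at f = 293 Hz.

Step 1 — Angular frequency: ω = 2π·293 = 1841 rad/s.
Step 2 — Transfer function: H(jω) = jωL/(R + jωL).
Step 3 — Numerator jωL = j·3.001; denominator R + jωL = 180 + j3.001.
Step 4 — H = 0.0002778 + j0.01667.
Step 5 — Magnitude: |H| = 0.01667 (-35.6 dB); phase: φ = 89.0°.

|H| = 0.01667 (-35.6 dB), φ = 89.0°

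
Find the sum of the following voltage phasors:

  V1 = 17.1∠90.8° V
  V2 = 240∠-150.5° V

Step 1 — Convert each phasor to rectangular form:
  V1 = 17.1·(cos(90.8°) + j·sin(90.8°)) = -0.2388 + j17.1 V
  V2 = 240·(cos(-150.5°) + j·sin(-150.5°)) = -208.9 - j118.2 V
Step 2 — Sum components: V_total = -209.1 - j101.1 V.
Step 3 — Convert to polar: |V_total| = 232.3 V, ∠V_total = -154.2°.

V_total = 232.3∠-154.2° V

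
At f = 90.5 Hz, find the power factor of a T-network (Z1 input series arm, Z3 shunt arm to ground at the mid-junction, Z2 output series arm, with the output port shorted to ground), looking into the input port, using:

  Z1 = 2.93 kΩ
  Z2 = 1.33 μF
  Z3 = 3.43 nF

Step 1 — Angular frequency: ω = 2π·f = 2π·90.5 = 568.6 rad/s.
Step 2 — Component impedances:
  Z1: Z = R = 2930 Ω
  Z2: Z = 1/(jωC) = -j/(ω·C) = 0 - j1322 Ω
  Z3: Z = 1/(jωC) = -j/(ω·C) = 0 - j5.127e+05 Ω
Step 3 — With the output port shorted to ground, the output series arm Z2 runs from the junction to ground; the shunt arm Z3 also runs from the junction to ground. They appear in parallel: Z3 || Z2 = 0 - j1319 Ω.
Step 4 — Series with input arm Z1: Z_in = Z1 + (Z3 || Z2) = 2930 - j1319 Ω = 3213∠-24.2° Ω.
Step 5 — Power factor: PF = cos(φ) = Re(Z)/|Z| = 2930/3213 = 0.9119.
Step 6 — Type: Im(Z) = -1319 ⇒ leading (phase φ = -24.2°).

PF = 0.9119 (leading, φ = -24.2°)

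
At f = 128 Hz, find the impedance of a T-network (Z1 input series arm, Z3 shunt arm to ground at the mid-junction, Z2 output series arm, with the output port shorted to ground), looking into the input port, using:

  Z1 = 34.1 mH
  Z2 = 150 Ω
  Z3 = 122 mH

Step 1 — Angular frequency: ω = 2π·f = 2π·128 = 804.2 rad/s.
Step 2 — Component impedances:
  Z1: Z = jωL = j·804.2·0.0341 = 0 + j27.42 Ω
  Z2: Z = R = 150 Ω
  Z3: Z = jωL = j·804.2·0.122 = 0 + j98.12 Ω
Step 3 — With the output port shorted to ground, the output series arm Z2 runs from the junction to ground; the shunt arm Z3 also runs from the junction to ground. They appear in parallel: Z3 || Z2 = 44.95 + j68.72 Ω.
Step 4 — Series with input arm Z1: Z_in = Z1 + (Z3 || Z2) = 44.95 + j96.14 Ω = 106.1∠64.9° Ω.

Z = 44.95 + j96.14 Ω = 106.1∠64.9° Ω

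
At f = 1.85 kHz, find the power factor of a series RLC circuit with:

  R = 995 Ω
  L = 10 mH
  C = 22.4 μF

Step 1 — Angular frequency: ω = 2π·f = 2π·1850 = 1.162e+04 rad/s.
Step 2 — Component impedances:
  R: Z = R = 995 Ω
  L: Z = jωL = j·1.162e+04·0.01 = 0 + j116.2 Ω
  C: Z = 1/(jωC) = -j/(ω·C) = 0 - j3.841 Ω
Step 3 — Series combination: Z_total = R + L + C = 995 + j112.4 Ω = 1001∠6.4° Ω.
Step 4 — Power factor: PF = cos(φ) = Re(Z)/|Z| = 995/1001.3 = 0.9937.
Step 5 — Type: Im(Z) = 112.4 ⇒ lagging (phase φ = 6.4°).

PF = 0.9937 (lagging, φ = 6.4°)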